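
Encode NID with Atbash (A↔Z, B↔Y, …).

MRW

N(13) → M(12)
I(8) → R(17)
D(3) → W(22)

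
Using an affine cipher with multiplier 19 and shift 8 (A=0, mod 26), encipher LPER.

JHGT

L(11): 19·11+8=217≡9 → J
P(15): 19·15+8=293≡7 → H
E(4): 19·4+8=84≡6 → G
R(17): 19·17+8=331≡19 → T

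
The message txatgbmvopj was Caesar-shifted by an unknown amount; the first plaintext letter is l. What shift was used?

From the crib: t(19)−l(11)=8, so the shift is 8.

8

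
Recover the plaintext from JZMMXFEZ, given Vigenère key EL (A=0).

Repeat the key across the ciphertext: ELELELEL
J(9)−E(4): 5 → F
Z(25)−L(11): 14 → O
M(12)−E(4): 8 → I
M(12)−L(11): 1 → B
X(23)−E(4): 19 → T
F(5)−L(11): -6≡20 → U
E(4)−E(4): 0 → A
Z(25)−L(11): 14 → O

FOIBTUAO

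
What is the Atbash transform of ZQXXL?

Z(25) → A(0)
Q(16) → J(9)
X(23) → C(2)
X(23) → C(2)
L(11) → O(14)

AJCCO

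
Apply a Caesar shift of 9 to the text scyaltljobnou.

blhjucusxkwxd

s(18): 18+9=27≡1 → b
c(2): 2+9=11 → l
y(24): 24+9=33≡7 → h
a(0): 0+9=9 → j
l(11): 11+9=20 → u
t(19): 19+9=28≡2 → c
l(11): 11+9=20 → u
j(9): 9+9=18 → s
o(14): 14+9=23 → x
b(1): 1+9=10 → k
n(13): 13+9=22 → w
o(14): 14+9=23 → x
u(20): 20+9=29≡3 → d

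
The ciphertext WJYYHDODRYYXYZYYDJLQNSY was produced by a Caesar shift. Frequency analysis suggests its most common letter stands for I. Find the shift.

16

The most frequent ciphertext letter is Y (appears 8 times).
Y is position 24; I is position 8.
Shift = 16.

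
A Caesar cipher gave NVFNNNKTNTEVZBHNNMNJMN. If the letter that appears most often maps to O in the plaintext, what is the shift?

The most frequent ciphertext letter is N (appears 9 times).
N is position 13; O is position 14.
Shift = -1≡25.

25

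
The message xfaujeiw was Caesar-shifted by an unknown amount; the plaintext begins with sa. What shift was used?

From the crib: x(23)−s(18)=5, so the shift is 5.

5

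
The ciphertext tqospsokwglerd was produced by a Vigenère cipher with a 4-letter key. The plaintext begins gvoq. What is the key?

Subtract each crib letter from the matching ciphertext letter (mod 26):
t(19)−g(6)=13 → n
q(16)−v(21)=-5≡21 → v
o(14)−o(14)=0 → a
s(18)−q(16)=2 → c

nvac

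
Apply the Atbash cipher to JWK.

QDP

J(9) → Q(16)
W(22) → D(3)
K(10) → P(15)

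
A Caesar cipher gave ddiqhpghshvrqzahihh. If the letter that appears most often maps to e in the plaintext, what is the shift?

The most frequent ciphertext letter is h (appears 6 times).
h is position 7; e is position 4.
Shift = 3.

3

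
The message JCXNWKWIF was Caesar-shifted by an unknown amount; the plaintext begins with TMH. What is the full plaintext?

TMHXGUGSP

From the crib: J(9)−T(19)=-10≡16, so the shift is 16.
Subtract 16 from each ciphertext letter:
J(9): 9−16=-7≡19 → T
C(2): 2−16=-14≡12 → M
X(23): 23−16=7 → H
N(13): 13−16=-3≡23 → X
W(22): 22−16=6 → G
K(10): 10−16=-6≡20 → U
W(22): 22−16=6 → G
I(8): 8−16=-8≡18 → S
F(5): 5−16=-11≡15 → P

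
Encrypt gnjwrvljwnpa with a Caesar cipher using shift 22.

cjfsnrhfsjlw

g(6): 6+22=28≡2 → c
n(13): 13+22=35≡9 → j
j(9): 9+22=31≡5 → f
w(22): 22+22=44≡18 → s
r(17): 17+22=39≡13 → n
v(21): 21+22=43≡17 → r
l(11): 11+22=33≡7 → h
j(9): 9+22=31≡5 → f
w(22): 22+22=44≡18 → s
n(13): 13+22=35≡9 → j
p(15): 15+22=37≡11 → l
a(0): 0+22=22 → w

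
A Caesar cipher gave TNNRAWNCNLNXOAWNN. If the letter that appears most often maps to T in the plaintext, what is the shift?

The most frequent ciphertext letter is N (appears 7 times).
N is position 13; T is position 19.
Shift = -6≡20.

20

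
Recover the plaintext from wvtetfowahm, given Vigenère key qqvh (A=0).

Repeat the key across the ciphertext: qqvhqqvhqqv
w(22)−q(16): 6 → g
v(21)−q(16): 5 → f
t(19)−v(21): -2≡24 → y
e(4)−h(7): -3≡23 → x
t(19)−q(16): 3 → d
f(5)−q(16): -11≡15 → p
o(14)−v(21): -7≡19 → t
w(22)−h(7): 15 → p
a(0)−q(16): -16≡10 → k
h(7)−q(16): -9≡17 → r
m(12)−v(21): -9≡17 → r

gfyxdptpkrr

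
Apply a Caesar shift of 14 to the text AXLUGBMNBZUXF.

OLZIUPABPNILT

A(0): 0+14=14 → O
X(23): 23+14=37≡11 → L
L(11): 11+14=25 → Z
U(20): 20+14=34≡8 → I
G(6): 6+14=20 → U
B(1): 1+14=15 → P
M(12): 12+14=26≡0 → A
N(13): 13+14=27≡1 → B
B(1): 1+14=15 → P
Z(25): 25+14=39≡13 → N
U(20): 20+14=34≡8 → I
X(23): 23+14=37≡11 → L
F(5): 5+14=19 → T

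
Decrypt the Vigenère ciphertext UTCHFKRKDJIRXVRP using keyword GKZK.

OJDXZASAXZJHRLSF

Repeat the key across the ciphertext: GKZKGKZKGKZKGKZK
U(20)−G(6): 14 → O
T(19)−K(10): 9 → J
C(2)−Z(25): -23≡3 → D
H(7)−K(10): -3≡23 → X
F(5)−G(6): -1≡25 → Z
K(10)−K(10): 0 → A
R(17)−Z(25): -8≡18 → S
K(10)−K(10): 0 → A
D(3)−G(6): -3≡23 → X
J(9)−K(10): -1≡25 → Z
I(8)−Z(25): -17≡9 → J
R(17)−K(10): 7 → H
X(23)−G(6): 17 → R
V(21)−K(10): 11 → L
R(17)−Z(25): -8≡18 → S
P(15)−K(10): 5 → F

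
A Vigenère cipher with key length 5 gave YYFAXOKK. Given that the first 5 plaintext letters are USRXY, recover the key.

EGODZ

Subtract each crib letter from the matching ciphertext letter (mod 26):
Y(24)−U(20)=4 → E
Y(24)−S(18)=6 → G
F(5)−R(17)=-12≡14 → O
A(0)−X(23)=-23≡3 → D
X(23)−Y(24)=-1≡25 → Z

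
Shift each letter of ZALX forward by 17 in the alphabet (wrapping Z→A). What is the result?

QRCO

Z(25): 25+17=42≡16 → Q
A(0): 0+17=17 → R
L(11): 11+17=28≡2 → C
X(23): 23+17=40≡14 → O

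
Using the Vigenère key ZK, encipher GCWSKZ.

Repeat the key across the message: ZKZKZK
G(6)+Z(25): 31≡5 → F
C(2)+K(10): 12 → M
W(22)+Z(25): 47≡21 → V
S(18)+K(10): 28≡2 → C
K(10)+Z(25): 35≡9 → J
Z(25)+K(10): 35≡9 → J

FMVCJJ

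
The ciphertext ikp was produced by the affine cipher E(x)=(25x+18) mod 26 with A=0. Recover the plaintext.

The inverse of 25 mod 26 is 25, since 25·25=625≡1. Apply D(y)=25·(y−18) mod 26:
i(8): 25·(8−18)=-250≡10 → k
k(10): 25·(10−18)=-200≡8 → i
p(15): 25·(15−18)=-75≡3 → d

kid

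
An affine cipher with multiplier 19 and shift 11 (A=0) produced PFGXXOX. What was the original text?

SMXCCHC

The inverse of 19 mod 26 is 11, since 19·11=209≡1. Apply D(y)=11·(y−11) mod 26:
P(15): 11·(15−11)=44≡18 → S
F(5): 11·(5−11)=-66≡12 → M
G(6): 11·(6−11)=-55≡23 → X
X(23): 11·(23−11)=132≡2 → C
X(23): 11·(23−11)=132≡2 → C
O(14): 11·(14−11)=33≡7 → H
X(23): 11·(23−11)=132≡2 → C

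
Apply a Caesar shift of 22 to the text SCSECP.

OYOAYL

S(18): 18+22=40≡14 → O
C(2): 2+22=24 → Y
S(18): 18+22=40≡14 → O
E(4): 4+22=26≡0 → A
C(2): 2+22=24 → Y
P(15): 15+22=37≡11 → L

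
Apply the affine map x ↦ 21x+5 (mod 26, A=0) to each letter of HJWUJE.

H(7): 21·7+5=152≡22 → W
J(9): 21·9+5=194≡12 → M
W(22): 21·22+5=467≡25 → Z
U(20): 21·20+5=425≡9 → J
J(9): 21·9+5=194≡12 → M
E(4): 21·4+5=89≡11 → L

WMZJML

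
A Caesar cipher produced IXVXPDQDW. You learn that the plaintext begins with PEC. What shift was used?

From the crib: I(8)−P(15)=-7≡19, so the shift is 19.

19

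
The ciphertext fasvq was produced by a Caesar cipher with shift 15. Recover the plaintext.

qldgb

f(5): 5−15=-10≡16 → q
a(0): 0−15=-15≡11 → l
s(18): 18−15=3 → d
v(21): 21−15=6 → g
q(16): 16−15=1 → b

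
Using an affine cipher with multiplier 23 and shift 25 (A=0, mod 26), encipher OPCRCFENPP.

O(14): 23·14+25=347≡9 → J
P(15): 23·15+25=370≡6 → G
C(2): 23·2+25=71≡19 → T
R(17): 23·17+25=416≡0 → A
C(2): 23·2+25=71≡19 → T
F(5): 23·5+25=140≡10 → K
E(4): 23·4+25=117≡13 → N
N(13): 23·13+25=324≡12 → M
P(15): 23·15+25=370≡6 → G
P(15): 23·15+25=370≡6 → G

JGTATKNMGG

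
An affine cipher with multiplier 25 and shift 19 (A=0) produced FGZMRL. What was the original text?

ONUHCI

The inverse of 25 mod 26 is 25, since 25·25=625≡1. Apply D(y)=25·(y−19) mod 26:
F(5): 25·(5−19)=-350≡14 → O
G(6): 25·(6−19)=-325≡13 → N
Z(25): 25·(25−19)=150≡20 → U
M(12): 25·(12−19)=-175≡7 → H
R(17): 25·(17−19)=-50≡2 → C
L(11): 25·(11−19)=-200≡8 → I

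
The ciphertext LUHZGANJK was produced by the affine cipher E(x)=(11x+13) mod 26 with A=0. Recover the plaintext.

ODQUXNACV

The inverse of 11 mod 26 is 19, since 11·19=209≡1. Apply D(y)=19·(y−13) mod 26:
L(11): 19·(11−13)=-38≡14 → O
U(20): 19·(20−13)=133≡3 → D
H(7): 19·(7−13)=-114≡16 → Q
Z(25): 19·(25−13)=228≡20 → U
G(6): 19·(6−13)=-133≡23 → X
A(0): 19·(0−13)=-247≡13 → N
N(13): 19·(13−13)=0 → A
J(9): 19·(9−13)=-76≡2 → C
K(10): 19·(10−13)=-57≡21 → V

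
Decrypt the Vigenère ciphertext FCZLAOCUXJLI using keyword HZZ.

YDAEBPVVYCMJ

Repeat the key across the ciphertext: HZZHZZHZZHZZ
F(5)−H(7): -2≡24 → Y
C(2)−Z(25): -23≡3 → D
Z(25)−Z(25): 0 → A
L(11)−H(7): 4 → E
A(0)−Z(25): -25≡1 → B
O(14)−Z(25): -11≡15 → P
C(2)−H(7): -5≡21 → V
U(20)−Z(25): -5≡21 → V
X(23)−Z(25): -2≡24 → Y
J(9)−H(7): 2 → C
L(11)−Z(25): -14≡12 → M
I(8)−Z(25): -17≡9 → J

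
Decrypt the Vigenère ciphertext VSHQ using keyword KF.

Repeat the key across the ciphertext: KFKF
V(21)−K(10): 11 → L
S(18)−F(5): 13 → N
H(7)−K(10): -3≡23 → X
Q(16)−F(5): 11 → L

LNXL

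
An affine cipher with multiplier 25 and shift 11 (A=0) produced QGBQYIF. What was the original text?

The inverse of 25 mod 26 is 25, since 25·25=625≡1. Apply D(y)=25·(y−11) mod 26:
Q(16): 25·(16−11)=125≡21 → V
G(6): 25·(6−11)=-125≡5 → F
B(1): 25·(1−11)=-250≡10 → K
Q(16): 25·(16−11)=125≡21 → V
Y(24): 25·(24−11)=325≡13 → N
I(8): 25·(8−11)=-75≡3 → D
F(5): 25·(5−11)=-150≡6 → G

VFKVNDG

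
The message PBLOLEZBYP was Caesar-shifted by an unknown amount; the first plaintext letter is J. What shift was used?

From the crib: P(15)−J(9)=6, so the shift is 6.

6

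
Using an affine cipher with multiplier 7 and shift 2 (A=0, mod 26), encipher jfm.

j(9): 7·9+2=65≡13 → n
f(5): 7·5+2=37≡11 → l
m(12): 7·12+2=86≡8 → i

nli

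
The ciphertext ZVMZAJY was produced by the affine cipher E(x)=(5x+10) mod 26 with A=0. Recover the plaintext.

The inverse of 5 mod 26 is 21, since 5·21=105≡1. Apply D(y)=21·(y−10) mod 26:
Z(25): 21·(25−10)=315≡3 → D
V(21): 21·(21−10)=231≡23 → X
M(12): 21·(12−10)=42≡16 → Q
Z(25): 21·(25−10)=315≡3 → D
A(0): 21·(0−10)=-210≡24 → Y
J(9): 21·(9−10)=-21≡5 → F
Y(24): 21·(24−10)=294≡8 → I

DXQDYFI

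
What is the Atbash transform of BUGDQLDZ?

YFTWJOWA

B(1) → Y(24)
U(20) → F(5)
G(6) → T(19)
D(3) → W(22)
Q(16) → J(9)
L(11) → O(14)
D(3) → W(22)
Z(25) → A(0)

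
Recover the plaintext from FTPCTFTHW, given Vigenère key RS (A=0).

Repeat the key across the ciphertext: RSRSRSRSR
F(5)−R(17): -12≡14 → O
T(19)−S(18): 1 → B
P(15)−R(17): -2≡24 → Y
C(2)−S(18): -16≡10 → K
T(19)−R(17): 2 → C
F(5)−S(18): -13≡13 → N
T(19)−R(17): 2 → C
H(7)−S(18): -11≡15 → P
W(22)−R(17): 5 → F

OBYKCNCPF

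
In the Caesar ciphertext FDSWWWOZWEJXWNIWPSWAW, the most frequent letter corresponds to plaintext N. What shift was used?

9

The most frequent ciphertext letter is W (appears 8 times).
W is position 22; N is position 13.
Shift = 9.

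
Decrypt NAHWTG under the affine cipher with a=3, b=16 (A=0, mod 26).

ZMXCBO

The inverse of 3 mod 26 is 9, since 3·9=27≡1. Apply D(y)=9·(y−16) mod 26:
N(13): 9·(13−16)=-27≡25 → Z
A(0): 9·(0−16)=-144≡12 → M
H(7): 9·(7−16)=-81≡23 → X
W(22): 9·(22−16)=54≡2 → C
T(19): 9·(19−16)=27≡1 → B
G(6): 9·(6−16)=-90≡14 → O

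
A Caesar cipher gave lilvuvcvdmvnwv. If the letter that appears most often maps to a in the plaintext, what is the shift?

The most frequent ciphertext letter is v (appears 5 times).
v is position 21; a is position 0.
Shift = 21.

21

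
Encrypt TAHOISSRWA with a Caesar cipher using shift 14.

T(19): 19+14=33≡7 → H
A(0): 0+14=14 → O
H(7): 7+14=21 → V
O(14): 14+14=28≡2 → C
I(8): 8+14=22 → W
S(18): 18+14=32≡6 → G
S(18): 18+14=32≡6 → G
R(17): 17+14=31≡5 → F
W(22): 22+14=36≡10 → K
A(0): 0+14=14 → O

HOVCWGGFKO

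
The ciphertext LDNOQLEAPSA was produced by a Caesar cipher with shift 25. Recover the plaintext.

L(11): 11−25=-14≡12 → M
D(3): 3−25=-22≡4 → E
N(13): 13−25=-12≡14 → O
O(14): 14−25=-11≡15 → P
Q(16): 16−25=-9≡17 → R
L(11): 11−25=-14≡12 → M
E(4): 4−25=-21≡5 → F
A(0): 0−25=-25≡1 → B
P(15): 15−25=-10≡16 → Q
S(18): 18−25=-7≡19 → T
A(0): 0−25=-25≡1 → B

MEOPRMFBQTB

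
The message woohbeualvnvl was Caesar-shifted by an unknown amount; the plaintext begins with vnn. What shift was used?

From the crib: w(22)−v(21)=1, so the shift is 1.

1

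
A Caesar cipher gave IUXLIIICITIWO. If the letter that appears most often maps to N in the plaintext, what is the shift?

21

The most frequent ciphertext letter is I (appears 6 times).
I is position 8; N is position 13.
Shift = -5≡21.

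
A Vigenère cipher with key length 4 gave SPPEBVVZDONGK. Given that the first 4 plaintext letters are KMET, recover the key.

IDLL

Subtract each crib letter from the matching ciphertext letter (mod 26):
S(18)−K(10)=8 → I
P(15)−M(12)=3 → D
P(15)−E(4)=11 → L
E(4)−T(19)=-15≡11 → L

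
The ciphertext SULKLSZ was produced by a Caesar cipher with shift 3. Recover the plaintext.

PRIHIPW

S(18): 18−3=15 → P
U(20): 20−3=17 → R
L(11): 11−3=8 → I
K(10): 10−3=7 → H
L(11): 11−3=8 → I
S(18): 18−3=15 → P
Z(25): 25−3=22 → W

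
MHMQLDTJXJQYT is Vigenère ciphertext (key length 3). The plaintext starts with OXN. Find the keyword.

Subtract each crib letter from the matching ciphertext letter (mod 26):
M(12)−O(14)=-2≡24 → Y
H(7)−X(23)=-16≡10 → K
M(12)−N(13)=-1≡25 → Z

YKZ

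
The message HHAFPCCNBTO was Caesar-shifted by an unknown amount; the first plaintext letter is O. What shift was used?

From the crib: H(7)−O(14)=-7≡19, so the shift is 19.

19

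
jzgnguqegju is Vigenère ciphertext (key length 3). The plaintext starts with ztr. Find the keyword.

Subtract each crib letter from the matching ciphertext letter (mod 26):
j(9)−z(25)=-16≡10 → k
z(25)−t(19)=6 → g
g(6)−r(17)=-11≡15 → p

kgp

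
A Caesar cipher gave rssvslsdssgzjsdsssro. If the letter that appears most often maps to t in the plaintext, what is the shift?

The most frequent ciphertext letter is s (appears 10 times).
s is position 18; t is position 19.
Shift = -1≡25.

25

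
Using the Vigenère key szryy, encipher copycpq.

ungwahp

Repeat the key across the message: szryysz
c(2)+s(18): 20 → u
o(14)+z(25): 39≡13 → n
p(15)+r(17): 32≡6 → g
y(24)+y(24): 48≡22 → w
c(2)+y(24): 26≡0 → a
p(15)+s(18): 33≡7 → h
q(16)+z(25): 41≡15 → p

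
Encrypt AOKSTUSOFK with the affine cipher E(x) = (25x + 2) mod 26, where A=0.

COSKJIKOXS

A(0): 25·0+2=2 → C
O(14): 25·14+2=352≡14 → O
K(10): 25·10+2=252≡18 → S
S(18): 25·18+2=452≡10 → K
T(19): 25·19+2=477≡9 → J
U(20): 25·20+2=502≡8 → I
S(18): 25·18+2=452≡10 → K
O(14): 25·14+2=352≡14 → O
F(5): 25·5+2=127≡23 → X
K(10): 25·10+2=252≡18 → S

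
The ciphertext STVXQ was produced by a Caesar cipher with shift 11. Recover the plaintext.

HIKMF

S(18): 18−11=7 → H
T(19): 19−11=8 → I
V(21): 21−11=10 → K
X(23): 23−11=12 → M
Q(16): 16−11=5 → F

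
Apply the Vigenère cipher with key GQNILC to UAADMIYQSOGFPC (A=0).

Repeat the key across the message: GQNILCGQNILCGQ
U(20)+G(6): 26≡0 → A
A(0)+Q(16): 16 → Q
A(0)+N(13): 13 → N
D(3)+I(8): 11 → L
M(12)+L(11): 23 → X
I(8)+C(2): 10 → K
Y(24)+G(6): 30≡4 → E
Q(16)+Q(16): 32≡6 → G
S(18)+N(13): 31≡5 → F
O(14)+I(8): 22 → W
G(6)+L(11): 17 → R
F(5)+C(2): 7 → H
P(15)+G(6): 21 → V
C(2)+Q(16): 18 → S

AQNLXKEGFWRHVS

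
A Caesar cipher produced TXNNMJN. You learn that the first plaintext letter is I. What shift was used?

From the crib: T(19)−I(8)=11, so the shift is 11.

11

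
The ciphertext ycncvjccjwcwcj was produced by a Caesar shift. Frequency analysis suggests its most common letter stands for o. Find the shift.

14

The most frequent ciphertext letter is c (appears 6 times).
c is position 2; o is position 14.
Shift = -12≡14.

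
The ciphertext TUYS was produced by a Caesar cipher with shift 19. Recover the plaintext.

T(19): 19−19=0 → A
U(20): 20−19=1 → B
Y(24): 24−19=5 → F
S(18): 18−19=-1≡25 → Z

ABFZ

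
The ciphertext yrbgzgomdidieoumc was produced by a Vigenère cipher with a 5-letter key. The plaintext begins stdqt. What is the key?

Subtract each crib letter from the matching ciphertext letter (mod 26):
y(24)−s(18)=6 → g
r(17)−t(19)=-2≡24 → y
b(1)−d(3)=-2≡24 → y
g(6)−q(16)=-10≡16 → q
z(25)−t(19)=6 → g

gyyqg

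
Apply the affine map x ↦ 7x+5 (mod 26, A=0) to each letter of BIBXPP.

MJMKGG

B(1): 7·1+5=12 → M
I(8): 7·8+5=61≡9 → J
B(1): 7·1+5=12 → M
X(23): 7·23+5=166≡10 → K
P(15): 7·15+5=110≡6 → G
P(15): 7·15+5=110≡6 → G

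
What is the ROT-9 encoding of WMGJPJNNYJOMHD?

W(22): 22+9=31≡5 → F
M(12): 12+9=21 → V
G(6): 6+9=15 → P
J(9): 9+9=18 → S
P(15): 15+9=24 → Y
J(9): 9+9=18 → S
N(13): 13+9=22 → W
N(13): 13+9=22 → W
Y(24): 24+9=33≡7 → H
J(9): 9+9=18 → S
O(14): 14+9=23 → X
M(12): 12+9=21 → V
H(7): 7+9=16 → Q
D(3): 3+9=12 → M

FVPSYSWWHSXVQM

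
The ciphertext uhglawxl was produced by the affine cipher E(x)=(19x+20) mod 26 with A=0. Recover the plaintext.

ancfowhf

The inverse of 19 mod 26 is 11, since 19·11=209≡1. Apply D(y)=11·(y−20) mod 26:
u(20): 11·(20−20)=0 → a
h(7): 11·(7−20)=-143≡13 → n
g(6): 11·(6−20)=-154≡2 → c
l(11): 11·(11−20)=-99≡5 → f
a(0): 11·(0−20)=-220≡14 → o
w(22): 11·(22−20)=22 → w
x(23): 11·(23−20)=33≡7 → h
l(11): 11·(11−20)=-99≡5 → f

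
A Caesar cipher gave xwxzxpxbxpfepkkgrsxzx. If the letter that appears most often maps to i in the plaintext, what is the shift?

The most frequent ciphertext letter is x (appears 7 times).
x is position 23; i is position 8.
Shift = 15.

15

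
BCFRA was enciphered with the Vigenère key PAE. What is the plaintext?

MCBCA

Repeat the key across the ciphertext: PAEPA
B(1)−P(15): -14≡12 → M
C(2)−A(0): 2 → C
F(5)−E(4): 1 → B
R(17)−P(15): 2 → C
A(0)−A(0): 0 → A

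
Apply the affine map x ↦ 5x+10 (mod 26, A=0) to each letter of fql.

jmn

f(5): 5·5+10=35≡9 → j
q(16): 5·16+10=90≡12 → m
l(11): 5·11+10=65≡13 → n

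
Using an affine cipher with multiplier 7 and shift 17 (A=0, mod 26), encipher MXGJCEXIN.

M(12): 7·12+17=101≡23 → X
X(23): 7·23+17=178≡22 → W
G(6): 7·6+17=59≡7 → H
J(9): 7·9+17=80≡2 → C
C(2): 7·2+17=31≡5 → F
E(4): 7·4+17=45≡19 → T
X(23): 7·23+17=178≡22 → W
I(8): 7·8+17=73≡21 → V
N(13): 7·13+17=108≡4 → E

XWHCFTWVE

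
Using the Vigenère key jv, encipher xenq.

Repeat the key across the message: jvjv
x(23)+j(9): 32≡6 → g
e(4)+v(21): 25 → z
n(13)+j(9): 22 → w
q(16)+v(21): 37≡11 → l

gzwl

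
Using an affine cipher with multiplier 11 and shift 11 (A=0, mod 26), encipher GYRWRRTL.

G(6): 11·6+11=77≡25 → Z
Y(24): 11·24+11=275≡15 → P
R(17): 11·17+11=198≡16 → Q
W(22): 11·22+11=253≡19 → T
R(17): 11·17+11=198≡16 → Q
R(17): 11·17+11=198≡16 → Q
T(19): 11·19+11=220≡12 → M
L(11): 11·11+11=132≡2 → C

ZPQTQQMC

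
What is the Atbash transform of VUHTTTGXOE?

EFSGGGTCLV

V(21) → E(4)
U(20) → F(5)
H(7) → S(18)
T(19) → G(6)
T(19) → G(6)
T(19) → G(6)
G(6) → T(19)
X(23) → C(2)
O(14) → L(11)
E(4) → V(21)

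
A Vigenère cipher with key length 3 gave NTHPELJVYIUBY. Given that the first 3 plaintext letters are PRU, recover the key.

Subtract each crib letter from the matching ciphertext letter (mod 26):
N(13)−P(15)=-2≡24 → Y
T(19)−R(17)=2 → C
H(7)−U(20)=-13≡13 → N

YCN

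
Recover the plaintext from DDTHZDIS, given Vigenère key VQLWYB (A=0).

INILBCNC

Repeat the key across the ciphertext: VQLWYBVQ
D(3)−V(21): -18≡8 → I
D(3)−Q(16): -13≡13 → N
T(19)−L(11): 8 → I
H(7)−W(22): -15≡11 → L
Z(25)−Y(24): 1 → B
D(3)−B(1): 2 → C
I(8)−V(21): -13≡13 → N
S(18)−Q(16): 2 → C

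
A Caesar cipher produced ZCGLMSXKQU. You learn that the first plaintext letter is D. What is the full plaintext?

From the crib: Z(25)−D(3)=22, so the shift is 22.
Subtract 22 from each ciphertext letter:
Z(25): 25−22=3 → D
C(2): 2−22=-20≡6 → G
G(6): 6−22=-16≡10 → K
L(11): 11−22=-11≡15 → P
M(12): 12−22=-10≡16 → Q
S(18): 18−22=-4≡22 → W
X(23): 23−22=1 → B
K(10): 10−22=-12≡14 → O
Q(16): 16−22=-6≡20 → U
U(20): 20−22=-2≡24 → Y

DGKPQWBOUY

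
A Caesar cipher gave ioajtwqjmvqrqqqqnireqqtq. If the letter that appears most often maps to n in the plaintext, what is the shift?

The most frequent ciphertext letter is q (appears 9 times).
q is position 16; n is position 13.
Shift = 3.

3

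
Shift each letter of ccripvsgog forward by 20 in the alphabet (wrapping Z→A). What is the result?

c(2): 2+20=22 → w
c(2): 2+20=22 → w
r(17): 17+20=37≡11 → l
i(8): 8+20=28≡2 → c
p(15): 15+20=35≡9 → j
v(21): 21+20=41≡15 → p
s(18): 18+20=38≡12 → m
g(6): 6+20=26≡0 → a
o(14): 14+20=34≡8 → i
g(6): 6+20=26≡0 → a

wwlcjpmaia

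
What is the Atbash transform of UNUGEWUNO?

U(20) → F(5)
N(13) → M(12)
U(20) → F(5)
G(6) → T(19)
E(4) → V(21)
W(22) → D(3)
U(20) → F(5)
N(13) → M(12)
O(14) → L(11)

FMFTVDFML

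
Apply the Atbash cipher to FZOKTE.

UALPGV

F(5) → U(20)
Z(25) → A(0)
O(14) → L(11)
K(10) → P(15)
T(19) → G(6)
E(4) → V(21)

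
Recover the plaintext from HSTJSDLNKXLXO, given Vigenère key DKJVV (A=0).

Repeat the key across the ciphertext: DKJVVDKJVVDKJ
H(7)−D(3): 4 → E
S(18)−K(10): 8 → I
T(19)−J(9): 10 → K
J(9)−V(21): -12≡14 → O
S(18)−V(21): -3≡23 → X
D(3)−D(3): 0 → A
L(11)−K(10): 1 → B
N(13)−J(9): 4 → E
K(10)−V(21): -11≡15 → P
X(23)−V(21): 2 → C
L(11)−D(3): 8 → I
X(23)−K(10): 13 → N
O(14)−J(9): 5 → F

EIKOXABEPCINF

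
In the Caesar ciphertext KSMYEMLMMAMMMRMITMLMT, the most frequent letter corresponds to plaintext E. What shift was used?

8

The most frequent ciphertext letter is M (appears 10 times).
M is position 12; E is position 4.
Shift = 8.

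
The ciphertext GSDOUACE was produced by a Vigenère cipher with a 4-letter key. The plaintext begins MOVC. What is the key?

Subtract each crib letter from the matching ciphertext letter (mod 26):
G(6)−M(12)=-6≡20 → U
S(18)−O(14)=4 → E
D(3)−V(21)=-18≡8 → I
O(14)−C(2)=12 → M

UEIM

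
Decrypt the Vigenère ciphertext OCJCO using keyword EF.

KXFXK

Repeat the key across the ciphertext: EFEFE
O(14)−E(4): 10 → K
C(2)−F(5): -3≡23 → X
J(9)−E(4): 5 → F
C(2)−F(5): -3≡23 → X
O(14)−E(4): 10 → K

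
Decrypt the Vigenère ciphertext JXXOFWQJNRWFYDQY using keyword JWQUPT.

ABHUQDHNXXHMPHAE

Repeat the key across the ciphertext: JWQUPTJWQUPTJWQU
J(9)−J(9): 0 → A
X(23)−W(22): 1 → B
X(23)−Q(16): 7 → H
O(14)−U(20): -6≡20 → U
F(5)−P(15): -10≡16 → Q
W(22)−T(19): 3 → D
Q(16)−J(9): 7 → H
J(9)−W(22): -13≡13 → N
N(13)−Q(16): -3≡23 → X
R(17)−U(20): -3≡23 → X
W(22)−P(15): 7 → H
F(5)−T(19): -14≡12 → M
Y(24)−J(9): 15 → P
D(3)−W(22): -19≡7 → H
Q(16)−Q(16): 0 → A
Y(24)−U(20): 4 → E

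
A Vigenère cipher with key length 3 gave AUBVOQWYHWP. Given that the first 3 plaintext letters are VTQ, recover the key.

FBL

Subtract each crib letter from the matching ciphertext letter (mod 26):
A(0)−V(21)=-21≡5 → F
U(20)−T(19)=1 → B
B(1)−Q(16)=-15≡11 → L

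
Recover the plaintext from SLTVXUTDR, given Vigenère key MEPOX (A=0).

GHEHAIPOD

Repeat the key across the ciphertext: MEPOXMEPO
S(18)−M(12): 6 → G
L(11)−E(4): 7 → H
T(19)−P(15): 4 → E
V(21)−O(14): 7 → H
X(23)−X(23): 0 → A
U(20)−M(12): 8 → I
T(19)−E(4): 15 → P
D(3)−P(15): -12≡14 → O
R(17)−O(14): 3 → D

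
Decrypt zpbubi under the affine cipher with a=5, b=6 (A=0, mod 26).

jhzizq

The inverse of 5 mod 26 is 21, since 5·21=105≡1. Apply D(y)=21·(y−6) mod 26:
z(25): 21·(25−6)=399≡9 → j
p(15): 21·(15−6)=189≡7 → h
b(1): 21·(1−6)=-105≡25 → z
u(20): 21·(20−6)=294≡8 → i
b(1): 21·(1−6)=-105≡25 → z
i(8): 21·(8−6)=42≡16 → q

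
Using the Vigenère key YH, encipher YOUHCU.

WVSOAB

Repeat the key across the message: YHYHYH
Y(24)+Y(24): 48≡22 → W
O(14)+H(7): 21 → V
U(20)+Y(24): 44≡18 → S
H(7)+H(7): 14 → O
C(2)+Y(24): 26≡0 → A
U(20)+H(7): 27≡1 → B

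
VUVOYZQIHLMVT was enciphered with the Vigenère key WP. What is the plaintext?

ZFZZCKUTLWQGX

Repeat the key across the ciphertext: WPWPWPWPWPWPW
V(21)−W(22): -1≡25 → Z
U(20)−P(15): 5 → F
V(21)−W(22): -1≡25 → Z
O(14)−P(15): -1≡25 → Z
Y(24)−W(22): 2 → C
Z(25)−P(15): 10 → K
Q(16)−W(22): -6≡20 → U
I(8)−P(15): -7≡19 → T
H(7)−W(22): -15≡11 → L
L(11)−P(15): -4≡22 → W
M(12)−W(22): -10≡16 → Q
V(21)−P(15): 6 → G
T(19)−W(22): -3≡23 → X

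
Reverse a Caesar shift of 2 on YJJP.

Y(24): 24−2=22 → W
J(9): 9−2=7 → H
J(9): 9−2=7 → H
P(15): 15−2=13 → N

WHHN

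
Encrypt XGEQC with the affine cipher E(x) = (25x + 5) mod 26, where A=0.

IZBPD

X(23): 25·23+5=580≡8 → I
G(6): 25·6+5=155≡25 → Z
E(4): 25·4+5=105≡1 → B
Q(16): 25·16+5=405≡15 → P
C(2): 25·2+5=55≡3 → D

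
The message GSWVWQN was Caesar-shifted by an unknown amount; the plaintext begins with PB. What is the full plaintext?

PBFEFZW

From the crib: G(6)−P(15)=-9≡17, so the shift is 17.
Subtract 17 from each ciphertext letter:
G(6): 6−17=-11≡15 → P
S(18): 18−17=1 → B
W(22): 22−17=5 → F
V(21): 21−17=4 → E
W(22): 22−17=5 → F
Q(16): 16−17=-1≡25 → Z
N(13): 13−17=-4≡22 → W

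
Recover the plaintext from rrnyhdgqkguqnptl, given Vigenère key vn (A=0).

Repeat the key across the ciphertext: vnvnvnvnvnvnvnvn
r(17)−v(21): -4≡22 → w
r(17)−n(13): 4 → e
n(13)−v(21): -8≡18 → s
y(24)−n(13): 11 → l
h(7)−v(21): -14≡12 → m
d(3)−n(13): -10≡16 → q
g(6)−v(21): -15≡11 → l
q(16)−n(13): 3 → d
k(10)−v(21): -11≡15 → p
g(6)−n(13): -7≡19 → t
u(20)−v(21): -1≡25 → z
q(16)−n(13): 3 → d
n(13)−v(21): -8≡18 → s
p(15)−n(13): 2 → c
t(19)−v(21): -2≡24 → y
l(11)−n(13): -2≡24 → y

weslmqldptzdscyy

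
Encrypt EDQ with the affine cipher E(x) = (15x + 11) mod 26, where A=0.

E(4): 15·4+11=71≡19 → T
D(3): 15·3+11=56≡4 → E
Q(16): 15·16+11=251≡17 → R

TER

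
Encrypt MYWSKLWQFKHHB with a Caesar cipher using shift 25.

M(12): 12+25=37≡11 → L
Y(24): 24+25=49≡23 → X
W(22): 22+25=47≡21 → V
S(18): 18+25=43≡17 → R
K(10): 10+25=35≡9 → J
L(11): 11+25=36≡10 → K
W(22): 22+25=47≡21 → V
Q(16): 16+25=41≡15 → P
F(5): 5+25=30≡4 → E
K(10): 10+25=35≡9 → J
H(7): 7+25=32≡6 → G
H(7): 7+25=32≡6 → G
B(1): 1+25=26≡0 → A

LXVRJKVPEJGGA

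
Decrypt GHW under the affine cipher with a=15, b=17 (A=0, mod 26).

BIJ

The inverse of 15 mod 26 is 7, since 15·7=105≡1. Apply D(y)=7·(y−17) mod 26:
G(6): 7·(6−17)=-77≡1 → B
H(7): 7·(7−17)=-70≡8 → I
W(22): 7·(22−17)=35≡9 → J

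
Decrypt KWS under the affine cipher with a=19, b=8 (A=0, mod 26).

WYG

The inverse of 19 mod 26 is 11, since 19·11=209≡1. Apply D(y)=11·(y−8) mod 26:
K(10): 11·(10−8)=22 → W
W(22): 11·(22−8)=154≡24 → Y
S(18): 11·(18−8)=110≡6 → G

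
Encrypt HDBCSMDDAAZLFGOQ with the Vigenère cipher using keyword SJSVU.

ZMTXMEMVVURUXBII

Repeat the key across the message: SJSVUSJSVUSJSVUS
H(7)+S(18): 25 → Z
D(3)+J(9): 12 → M
B(1)+S(18): 19 → T
C(2)+V(21): 23 → X
S(18)+U(20): 38≡12 → M
M(12)+S(18): 30≡4 → E
D(3)+J(9): 12 → M
D(3)+S(18): 21 → V
A(0)+V(21): 21 → V
A(0)+U(20): 20 → U
Z(25)+S(18): 43≡17 → R
L(11)+J(9): 20 → U
F(5)+S(18): 23 → X
G(6)+V(21): 27≡1 → B
O(14)+U(20): 34≡8 → I
Q(16)+S(18): 34≡8 → I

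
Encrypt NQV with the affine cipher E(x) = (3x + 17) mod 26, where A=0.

N(13): 3·13+17=56≡4 → E
Q(16): 3·16+17=65≡13 → N
V(21): 3·21+17=80≡2 → C

ENC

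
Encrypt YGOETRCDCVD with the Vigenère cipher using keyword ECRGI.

CIFKBVEUIDH

Repeat the key across the message: ECRGIECRGIE
Y(24)+E(4): 28≡2 → C
G(6)+C(2): 8 → I
O(14)+R(17): 31≡5 → F
E(4)+G(6): 10 → K
T(19)+I(8): 27≡1 → B
R(17)+E(4): 21 → V
C(2)+C(2): 4 → E
D(3)+R(17): 20 → U
C(2)+G(6): 8 → I
V(21)+I(8): 29≡3 → D
D(3)+E(4): 7 → H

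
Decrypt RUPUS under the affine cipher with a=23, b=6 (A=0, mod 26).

The inverse of 23 mod 26 is 17, since 23·17=391≡1. Apply D(y)=17·(y−6) mod 26:
R(17): 17·(17−6)=187≡5 → F
U(20): 17·(20−6)=238≡4 → E
P(15): 17·(15−6)=153≡23 → X
U(20): 17·(20−6)=238≡4 → E
S(18): 17·(18−6)=204≡22 → W

FEXEW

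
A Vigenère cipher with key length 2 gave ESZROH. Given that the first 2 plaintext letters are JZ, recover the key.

Subtract each crib letter from the matching ciphertext letter (mod 26):
E(4)−J(9)=-5≡21 → V
S(18)−Z(25)=-7≡19 → T

VT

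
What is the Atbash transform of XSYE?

X(23) → C(2)
S(18) → H(7)
Y(24) → B(1)
E(4) → V(21)

CHBV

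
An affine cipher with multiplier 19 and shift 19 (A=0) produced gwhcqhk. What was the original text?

nhyvtyf

The inverse of 19 mod 26 is 11, since 19·11=209≡1. Apply D(y)=11·(y−19) mod 26:
g(6): 11·(6−19)=-143≡13 → n
w(22): 11·(22−19)=33≡7 → h
h(7): 11·(7−19)=-132≡24 → y
c(2): 11·(2−19)=-187≡21 → v
q(16): 11·(16−19)=-33≡19 → t
h(7): 11·(7−19)=-132≡24 → y
k(10): 11·(10−19)=-99≡5 → f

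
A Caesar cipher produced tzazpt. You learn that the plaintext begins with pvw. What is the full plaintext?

pvwvlp

From the crib: t(19)−p(15)=4, so the shift is 4.
Subtract 4 from each ciphertext letter:
t(19): 19−4=15 → p
z(25): 25−4=21 → v
a(0): 0−4=-4≡22 → w
z(25): 25−4=21 → v
p(15): 15−4=11 → l
t(19): 19−4=15 → p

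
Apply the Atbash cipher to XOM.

X(23) → C(2)
O(14) → L(11)
M(12) → N(13)

CLN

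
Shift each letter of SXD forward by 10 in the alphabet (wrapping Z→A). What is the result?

S(18): 18+10=28≡2 → C
X(23): 23+10=33≡7 → H
D(3): 3+10=13 → N

CHN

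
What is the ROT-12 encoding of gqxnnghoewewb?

scjzzstaqiqin

g(6): 6+12=18 → s
q(16): 16+12=28≡2 → c
x(23): 23+12=35≡9 → j
n(13): 13+12=25 → z
n(13): 13+12=25 → z
g(6): 6+12=18 → s
h(7): 7+12=19 → t
o(14): 14+12=26≡0 → a
e(4): 4+12=16 → q
w(22): 22+12=34≡8 → i
e(4): 4+12=16 → q
w(22): 22+12=34≡8 → i
b(1): 1+12=13 → n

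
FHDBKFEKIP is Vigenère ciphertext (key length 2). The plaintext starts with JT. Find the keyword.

Subtract each crib letter from the matching ciphertext letter (mod 26):
F(5)−J(9)=-4≡22 → W
H(7)−T(19)=-12≡14 → O

WO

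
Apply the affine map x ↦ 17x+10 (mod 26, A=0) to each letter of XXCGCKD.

LLSISYJ

X(23): 17·23+10=401≡11 → L
X(23): 17·23+10=401≡11 → L
C(2): 17·2+10=44≡18 → S
G(6): 17·6+10=112≡8 → I
C(2): 17·2+10=44≡18 → S
K(10): 17·10+10=180≡24 → Y
D(3): 17·3+10=61≡9 → J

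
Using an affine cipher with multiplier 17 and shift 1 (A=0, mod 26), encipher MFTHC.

M(12): 17·12+1=205≡23 → X
F(5): 17·5+1=86≡8 → I
T(19): 17·19+1=324≡12 → M
H(7): 17·7+1=120≡16 → Q
C(2): 17·2+1=35≡9 → J

XIMQJ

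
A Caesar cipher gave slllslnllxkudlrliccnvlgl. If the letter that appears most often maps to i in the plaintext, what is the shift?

3

The most frequent ciphertext letter is l (appears 10 times).
l is position 11; i is position 8.
Shift = 3.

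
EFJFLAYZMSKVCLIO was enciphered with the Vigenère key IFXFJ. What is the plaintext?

WAMACSTCHJCQFGZG

Repeat the key across the ciphertext: IFXFJIFXFJIFXFJI
E(4)−I(8): -4≡22 → W
F(5)−F(5): 0 → A
J(9)−X(23): -14≡12 → M
F(5)−F(5): 0 → A
L(11)−J(9): 2 → C
A(0)−I(8): -8≡18 → S
Y(24)−F(5): 19 → T
Z(25)−X(23): 2 → C
M(12)−F(5): 7 → H
S(18)−J(9): 9 → J
K(10)−I(8): 2 → C
V(21)−F(5): 16 → Q
C(2)−X(23): -21≡5 → F
L(11)−F(5): 6 → G
I(8)−J(9): -1≡25 → Z
O(14)−I(8): 6 → G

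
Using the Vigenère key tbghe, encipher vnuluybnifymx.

Repeat the key across the message: tbghetbghetbg
v(21)+t(19): 40≡14 → o
n(13)+b(1): 14 → o
u(20)+g(6): 26≡0 → a
l(11)+h(7): 18 → s
u(20)+e(4): 24 → y
y(24)+t(19): 43≡17 → r
b(1)+b(1): 2 → c
n(13)+g(6): 19 → t
i(8)+h(7): 15 → p
f(5)+e(4): 9 → j
y(24)+t(19): 43≡17 → r
m(12)+b(1): 13 → n
x(23)+g(6): 29≡3 → d

ooasyrctpjrnd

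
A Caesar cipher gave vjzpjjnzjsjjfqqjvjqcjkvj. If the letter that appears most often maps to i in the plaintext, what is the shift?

The most frequent ciphertext letter is j (appears 10 times).
j is position 9; i is position 8.
Shift = 1.

1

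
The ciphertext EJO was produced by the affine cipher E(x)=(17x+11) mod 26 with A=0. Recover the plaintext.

VGR

The inverse of 17 mod 26 is 23, since 17·23=391≡1. Apply D(y)=23·(y−11) mod 26:
E(4): 23·(4−11)=-161≡21 → V
J(9): 23·(9−11)=-46≡6 → G
O(14): 23·(14−11)=69≡17 → R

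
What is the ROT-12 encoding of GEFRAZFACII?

SQRDMLRMOUU

G(6): 6+12=18 → S
E(4): 4+12=16 → Q
F(5): 5+12=17 → R
R(17): 17+12=29≡3 → D
A(0): 0+12=12 → M
Z(25): 25+12=37≡11 → L
F(5): 5+12=17 → R
A(0): 0+12=12 → M
C(2): 2+12=14 → O
I(8): 8+12=20 → U
I(8): 8+12=20 → U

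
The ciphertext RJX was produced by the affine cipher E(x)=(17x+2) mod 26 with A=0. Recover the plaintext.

HFP

The inverse of 17 mod 26 is 23, since 17·23=391≡1. Apply D(y)=23·(y−2) mod 26:
R(17): 23·(17−2)=345≡7 → H
J(9): 23·(9−2)=161≡5 → F
X(23): 23·(23−2)=483≡15 → P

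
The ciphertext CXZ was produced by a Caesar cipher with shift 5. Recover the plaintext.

XSU

C(2): 2−5=-3≡23 → X
X(23): 23−5=18 → S
Z(25): 25−5=20 → U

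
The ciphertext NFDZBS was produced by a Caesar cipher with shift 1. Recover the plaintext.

MECYAR

N(13): 13−1=12 → M
F(5): 5−1=4 → E
D(3): 3−1=2 → C
Z(25): 25−1=24 → Y
B(1): 1−1=0 → A
S(18): 18−1=17 → R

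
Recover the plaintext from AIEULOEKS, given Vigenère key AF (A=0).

Repeat the key across the ciphertext: AFAFAFAFA
A(0)−A(0): 0 → A
I(8)−F(5): 3 → D
E(4)−A(0): 4 → E
U(20)−F(5): 15 → P
L(11)−A(0): 11 → L
O(14)−F(5): 9 → J
E(4)−A(0): 4 → E
K(10)−F(5): 5 → F
S(18)−A(0): 18 → S

ADEPLJEFS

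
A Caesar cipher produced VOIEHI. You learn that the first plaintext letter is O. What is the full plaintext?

OHBXAB

From the crib: V(21)−O(14)=7, so the shift is 7.
Subtract 7 from each ciphertext letter:
V(21): 21−7=14 → O
O(14): 14−7=7 → H
I(8): 8−7=1 → B
E(4): 4−7=-3≡23 → X
H(7): 7−7=0 → A
I(8): 8−7=1 → B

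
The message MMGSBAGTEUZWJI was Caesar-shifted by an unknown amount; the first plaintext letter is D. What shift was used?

9

From the crib: M(12)−D(3)=9, so the shift is 9.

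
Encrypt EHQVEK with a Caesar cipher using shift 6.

E(4): 4+6=10 → K
H(7): 7+6=13 → N
Q(16): 16+6=22 → W
V(21): 21+6=27≡1 → B
E(4): 4+6=10 → K
K(10): 10+6=16 → Q

KNWBKQ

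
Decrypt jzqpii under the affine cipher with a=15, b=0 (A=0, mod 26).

The inverse of 15 mod 26 is 7, since 15·7=105≡1. Apply D(y)=7·(y−0) mod 26:
j(9): 7·(9−0)=63≡11 → l
z(25): 7·(25−0)=175≡19 → t
q(16): 7·(16−0)=112≡8 → i
p(15): 7·(15−0)=105≡1 → b
i(8): 7·(8−0)=56≡4 → e
i(8): 7·(8−0)=56≡4 → e

ltibee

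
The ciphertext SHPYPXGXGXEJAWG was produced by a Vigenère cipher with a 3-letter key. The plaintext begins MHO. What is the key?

Subtract each crib letter from the matching ciphertext letter (mod 26):
S(18)−M(12)=6 → G
H(7)−H(7)=0 → A
P(15)−O(14)=1 → B

GAB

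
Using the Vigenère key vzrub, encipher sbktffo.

nabngan

Repeat the key across the message: vzrubvz
s(18)+v(21): 39≡13 → n
b(1)+z(25): 26≡0 → a
k(10)+r(17): 27≡1 → b
t(19)+u(20): 39≡13 → n
f(5)+b(1): 6 → g
f(5)+v(21): 26≡0 → a
o(14)+z(25): 39≡13 → n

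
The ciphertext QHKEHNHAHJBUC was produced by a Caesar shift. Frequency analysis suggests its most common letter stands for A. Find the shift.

The most frequent ciphertext letter is H (appears 4 times).
H is position 7; A is position 0.
Shift = 7.

7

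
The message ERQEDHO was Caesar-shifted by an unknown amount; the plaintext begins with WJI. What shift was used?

8

From the crib: E(4)−W(22)=-18≡8, so the shift is 8.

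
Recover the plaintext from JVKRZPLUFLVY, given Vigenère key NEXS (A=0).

Repeat the key across the ciphertext: NEXSNEXSNEXS
J(9)−N(13): -4≡22 → W
V(21)−E(4): 17 → R
K(10)−X(23): -13≡13 → N
R(17)−S(18): -1≡25 → Z
Z(25)−N(13): 12 → M
P(15)−E(4): 11 → L
L(11)−X(23): -12≡14 → O
U(20)−S(18): 2 → C
F(5)−N(13): -8≡18 → S
L(11)−E(4): 7 → H
V(21)−X(23): -2≡24 → Y
Y(24)−S(18): 6 → G

WRNZMLOCSHYG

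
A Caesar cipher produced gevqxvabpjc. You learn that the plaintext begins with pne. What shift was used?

From the crib: g(6)−p(15)=-9≡17, so the shift is 17.

17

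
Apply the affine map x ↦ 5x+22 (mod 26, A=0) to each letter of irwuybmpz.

i(8): 5·8+22=62≡10 → k
r(17): 5·17+22=107≡3 → d
w(22): 5·22+22=132≡2 → c
u(20): 5·20+22=122≡18 → s
y(24): 5·24+22=142≡12 → m
b(1): 5·1+22=27≡1 → b
m(12): 5·12+22=82≡4 → e
p(15): 5·15+22=97≡19 → t
z(25): 5·25+22=147≡17 → r

kdcsmbetr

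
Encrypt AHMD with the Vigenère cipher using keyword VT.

VAHW

Repeat the key across the message: VTVT
A(0)+V(21): 21 → V
H(7)+T(19): 26≡0 → A
M(12)+V(21): 33≡7 → H
D(3)+T(19): 22 → W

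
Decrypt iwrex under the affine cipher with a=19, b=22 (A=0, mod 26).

caxkl

The inverse of 19 mod 26 is 11, since 19·11=209≡1. Apply D(y)=11·(y−22) mod 26:
i(8): 11·(8−22)=-154≡2 → c
w(22): 11·(22−22)=0 → a
r(17): 11·(17−22)=-55≡23 → x
e(4): 11·(4−22)=-198≡10 → k
x(23): 11·(23−22)=11 → l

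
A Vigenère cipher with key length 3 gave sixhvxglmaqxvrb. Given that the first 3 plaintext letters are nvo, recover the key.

fnj

Subtract each crib letter from the matching ciphertext letter (mod 26):
s(18)−n(13)=5 → f
i(8)−v(21)=-13≡13 → n
x(23)−o(14)=9 → j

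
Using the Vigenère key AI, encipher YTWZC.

YBWHC

Repeat the key across the message: AIAIA
Y(24)+A(0): 24 → Y
T(19)+I(8): 27≡1 → B
W(22)+A(0): 22 → W
Z(25)+I(8): 33≡7 → H
C(2)+A(0): 2 → C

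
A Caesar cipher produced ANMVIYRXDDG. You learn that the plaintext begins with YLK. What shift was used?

2

From the crib: A(0)−Y(24)=-24≡2, so the shift is 2.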